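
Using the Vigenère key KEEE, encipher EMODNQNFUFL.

Repeat the key across the message: KEEEKEEEKEE
E(4)+K(10): 14 → O
M(12)+E(4): 16 → Q
O(14)+E(4): 18 → S
D(3)+E(4): 7 → H
N(13)+K(10): 23 → X
Q(16)+E(4): 20 → U
N(13)+E(4): 17 → R
F(5)+E(4): 9 → J
U(20)+K(10): 30≡4 → E
F(5)+E(4): 9 → J
L(11)+E(4): 15 → P

OQSHXURJEJP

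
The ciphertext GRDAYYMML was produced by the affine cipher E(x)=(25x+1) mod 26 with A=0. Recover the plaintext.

VKYBDDPPQ

The inverse of 25 mod 26 is 25, since 25·25=625≡1. Apply D(y)=25·(y−1) mod 26:
G(6): 25·(6−1)=125≡21 → V
R(17): 25·(17−1)=400≡10 → K
D(3): 25·(3−1)=50≡24 → Y
A(0): 25·(0−1)=-25≡1 → B
Y(24): 25·(24−1)=575≡3 → D
Y(24): 25·(24−1)=575≡3 → D
M(12): 25·(12−1)=275≡15 → P
M(12): 25·(12−1)=275≡15 → P
L(11): 25·(11−1)=250≡16 → Q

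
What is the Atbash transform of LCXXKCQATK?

L(11) → O(14)
C(2) → X(23)
X(23) → C(2)
X(23) → C(2)
K(10) → P(15)
C(2) → X(23)
Q(16) → J(9)
A(0) → Z(25)
T(19) → G(6)
K(10) → P(15)

OXCCPXJZGP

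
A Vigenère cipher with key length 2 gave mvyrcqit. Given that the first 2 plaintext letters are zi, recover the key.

nn

Subtract each crib letter from the matching ciphertext letter (mod 26):
m(12)−z(25)=-13≡13 → n
v(21)−i(8)=13 → n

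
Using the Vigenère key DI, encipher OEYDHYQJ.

RMBLKGTR

Repeat the key across the message: DIDIDIDI
O(14)+D(3): 17 → R
E(4)+I(8): 12 → M
Y(24)+D(3): 27≡1 → B
D(3)+I(8): 11 → L
H(7)+D(3): 10 → K
Y(24)+I(8): 32≡6 → G
Q(16)+D(3): 19 → T
J(9)+I(8): 17 → R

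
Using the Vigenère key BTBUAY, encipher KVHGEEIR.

LOIAECJK

Repeat the key across the message: BTBUAYBT
K(10)+B(1): 11 → L
V(21)+T(19): 40≡14 → O
H(7)+B(1): 8 → I
G(6)+U(20): 26≡0 → A
E(4)+A(0): 4 → E
E(4)+Y(24): 28≡2 → C
I(8)+B(1): 9 → J
R(17)+T(19): 36≡10 → K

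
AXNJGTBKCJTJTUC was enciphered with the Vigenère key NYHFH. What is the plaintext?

NZGEZGDDXCGLMPV

Repeat the key across the ciphertext: NYHFHNYHFHNYHFH
A(0)−N(13): -13≡13 → N
X(23)−Y(24): -1≡25 → Z
N(13)−H(7): 6 → G
J(9)−F(5): 4 → E
G(6)−H(7): -1≡25 → Z
T(19)−N(13): 6 → G
B(1)−Y(24): -23≡3 → D
K(10)−H(7): 3 → D
C(2)−F(5): -3≡23 → X
J(9)−H(7): 2 → C
T(19)−N(13): 6 → G
J(9)−Y(24): -15≡11 → L
T(19)−H(7): 12 → M
U(20)−F(5): 15 → P
C(2)−H(7): -5≡21 → V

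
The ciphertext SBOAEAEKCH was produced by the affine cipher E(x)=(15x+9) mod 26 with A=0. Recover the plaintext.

LWJPRPRHDM

The inverse of 15 mod 26 is 7, since 15·7=105≡1. Apply D(y)=7·(y−9) mod 26:
S(18): 7·(18−9)=63≡11 → L
B(1): 7·(1−9)=-56≡22 → W
O(14): 7·(14−9)=35≡9 → J
A(0): 7·(0−9)=-63≡15 → P
E(4): 7·(4−9)=-35≡17 → R
A(0): 7·(0−9)=-63≡15 → P
E(4): 7·(4−9)=-35≡17 → R
K(10): 7·(10−9)=7 → H
C(2): 7·(2−9)=-49≡3 → D
H(7): 7·(7−9)=-14≡12 → M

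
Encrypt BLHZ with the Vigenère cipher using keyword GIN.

HTUF

Repeat the key across the message: GING
B(1)+G(6): 7 → H
L(11)+I(8): 19 → T
H(7)+N(13): 20 → U
Z(25)+G(6): 31≡5 → F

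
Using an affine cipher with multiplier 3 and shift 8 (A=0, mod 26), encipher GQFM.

G(6): 3·6+8=26≡0 → A
Q(16): 3·16+8=56≡4 → E
F(5): 3·5+8=23 → X
M(12): 3·12+8=44≡18 → S

AEXS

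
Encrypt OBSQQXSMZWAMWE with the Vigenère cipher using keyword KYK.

Repeat the key across the message: KYKKYKKYKKYKKY
O(14)+K(10): 24 → Y
B(1)+Y(24): 25 → Z
S(18)+K(10): 28≡2 → C
Q(16)+K(10): 26≡0 → A
Q(16)+Y(24): 40≡14 → O
X(23)+K(10): 33≡7 → H
S(18)+K(10): 28≡2 → C
M(12)+Y(24): 36≡10 → K
Z(25)+K(10): 35≡9 → J
W(22)+K(10): 32≡6 → G
A(0)+Y(24): 24 → Y
M(12)+K(10): 22 → W
W(22)+K(10): 32≡6 → G
E(4)+Y(24): 28≡2 → C

YZCAOHCKJGYWGC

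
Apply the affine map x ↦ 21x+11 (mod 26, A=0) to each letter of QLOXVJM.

JITAKSD

Q(16): 21·16+11=347≡9 → J
L(11): 21·11+11=242≡8 → I
O(14): 21·14+11=305≡19 → T
X(23): 21·23+11=494≡0 → A
V(21): 21·21+11=452≡10 → K
J(9): 21·9+11=200≡18 → S
M(12): 21·12+11=263≡3 → D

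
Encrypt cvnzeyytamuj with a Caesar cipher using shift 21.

c(2): 2+21=23 → x
v(21): 21+21=42≡16 → q
n(13): 13+21=34≡8 → i
z(25): 25+21=46≡20 → u
e(4): 4+21=25 → z
y(24): 24+21=45≡19 → t
y(24): 24+21=45≡19 → t
t(19): 19+21=40≡14 → o
a(0): 0+21=21 → v
m(12): 12+21=33≡7 → h
u(20): 20+21=41≡15 → p
j(9): 9+21=30≡4 → e

xqiuzttovhpe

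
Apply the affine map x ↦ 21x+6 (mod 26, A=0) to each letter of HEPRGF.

H(7): 21·7+6=153≡23 → X
E(4): 21·4+6=90≡12 → M
P(15): 21·15+6=321≡9 → J
R(17): 21·17+6=363≡25 → Z
G(6): 21·6+6=132≡2 → C
F(5): 21·5+6=111≡7 → H

XMJZCH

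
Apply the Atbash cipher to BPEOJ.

YKVLQ

B(1) → Y(24)
P(15) → K(10)
E(4) → V(21)
O(14) → L(11)
J(9) → Q(16)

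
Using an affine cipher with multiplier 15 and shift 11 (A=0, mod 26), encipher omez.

njtw

o(14): 15·14+11=221≡13 → n
m(12): 15·12+11=191≡9 → j
e(4): 15·4+11=71≡19 → t
z(25): 15·25+11=386≡22 → w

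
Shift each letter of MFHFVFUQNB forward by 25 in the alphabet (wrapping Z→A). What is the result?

LEGEUETPMA

M(12): 12+25=37≡11 → L
F(5): 5+25=30≡4 → E
H(7): 7+25=32≡6 → G
F(5): 5+25=30≡4 → E
V(21): 21+25=46≡20 → U
F(5): 5+25=30≡4 → E
U(20): 20+25=45≡19 → T
Q(16): 16+25=41≡15 → P
N(13): 13+25=38≡12 → M
B(1): 1+25=26≡0 → A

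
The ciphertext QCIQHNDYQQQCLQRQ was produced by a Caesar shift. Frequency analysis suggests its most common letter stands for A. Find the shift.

16

The most frequent ciphertext letter is Q (appears 7 times).
Q is position 16; A is position 0.
Shift = 16.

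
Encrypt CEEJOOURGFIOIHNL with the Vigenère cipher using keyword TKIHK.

VOMQYHEZNPBYQOXE

Repeat the key across the message: TKIHKTKIHKTKIHKT
C(2)+T(19): 21 → V
E(4)+K(10): 14 → O
E(4)+I(8): 12 → M
J(9)+H(7): 16 → Q
O(14)+K(10): 24 → Y
O(14)+T(19): 33≡7 → H
U(20)+K(10): 30≡4 → E
R(17)+I(8): 25 → Z
G(6)+H(7): 13 → N
F(5)+K(10): 15 → P
I(8)+T(19): 27≡1 → B
O(14)+K(10): 24 → Y
I(8)+I(8): 16 → Q
H(7)+H(7): 14 → O
N(13)+K(10): 23 → X
L(11)+T(19): 30≡4 → E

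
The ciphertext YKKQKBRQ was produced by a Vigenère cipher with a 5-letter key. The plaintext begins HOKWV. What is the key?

Subtract each crib letter from the matching ciphertext letter (mod 26):
Y(24)−H(7)=17 → R
K(10)−O(14)=-4≡22 → W
K(10)−K(10)=0 → A
Q(16)−W(22)=-6≡20 → U
K(10)−V(21)=-11≡15 → P

RWAUP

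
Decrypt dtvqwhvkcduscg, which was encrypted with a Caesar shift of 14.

d(3): 3−14=-11≡15 → p
t(19): 19−14=5 → f
v(21): 21−14=7 → h
q(16): 16−14=2 → c
w(22): 22−14=8 → i
h(7): 7−14=-7≡19 → t
v(21): 21−14=7 → h
k(10): 10−14=-4≡22 → w
c(2): 2−14=-12≡14 → o
d(3): 3−14=-11≡15 → p
u(20): 20−14=6 → g
s(18): 18−14=4 → e
c(2): 2−14=-12≡14 → o
g(6): 6−14=-8≡18 → s

pfhcithwopgeos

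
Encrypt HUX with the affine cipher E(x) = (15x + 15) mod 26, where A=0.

QDW

H(7): 15·7+15=120≡16 → Q
U(20): 15·20+15=315≡3 → D
X(23): 15·23+15=360≡22 → W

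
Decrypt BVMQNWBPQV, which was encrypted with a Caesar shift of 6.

B(1): 1−6=-5≡21 → V
V(21): 21−6=15 → P
M(12): 12−6=6 → G
Q(16): 16−6=10 → K
N(13): 13−6=7 → H
W(22): 22−6=16 → Q
B(1): 1−6=-5≡21 → V
P(15): 15−6=9 → J
Q(16): 16−6=10 → K
V(21): 21−6=15 → P

VPGKHQVJKP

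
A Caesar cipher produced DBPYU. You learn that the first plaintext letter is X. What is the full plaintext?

XVJSO

From the crib: D(3)−X(23)=-20≡6, so the shift is 6.
Subtract 6 from each ciphertext letter:
D(3): 3−6=-3≡23 → X
B(1): 1−6=-5≡21 → V
P(15): 15−6=9 → J
Y(24): 24−6=18 → S
U(20): 20−6=14 → O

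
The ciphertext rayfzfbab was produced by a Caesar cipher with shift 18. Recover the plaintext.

zignhnjij

r(17): 17−18=-1≡25 → z
a(0): 0−18=-18≡8 → i
y(24): 24−18=6 → g
f(5): 5−18=-13≡13 → n
z(25): 25−18=7 → h
f(5): 5−18=-13≡13 → n
b(1): 1−18=-17≡9 → j
a(0): 0−18=-18≡8 → i
b(1): 1−18=-17≡9 → j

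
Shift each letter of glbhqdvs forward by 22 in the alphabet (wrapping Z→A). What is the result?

g(6): 6+22=28≡2 → c
l(11): 11+22=33≡7 → h
b(1): 1+22=23 → x
h(7): 7+22=29≡3 → d
q(16): 16+22=38≡12 → m
d(3): 3+22=25 → z
v(21): 21+22=43≡17 → r
s(18): 18+22=40≡14 → o

chxdmzro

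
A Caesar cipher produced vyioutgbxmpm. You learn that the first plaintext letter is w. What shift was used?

25

From the crib: v(21)−w(22)=-1≡25, so the shift is 25.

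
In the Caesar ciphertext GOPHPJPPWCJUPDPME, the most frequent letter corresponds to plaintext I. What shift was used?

7

The most frequent ciphertext letter is P (appears 6 times).
P is position 15; I is position 8.
Shift = 7.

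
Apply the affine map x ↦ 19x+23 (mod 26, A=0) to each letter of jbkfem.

mqfovr

j(9): 19·9+23=194≡12 → m
b(1): 19·1+23=42≡16 → q
k(10): 19·10+23=213≡5 → f
f(5): 19·5+23=118≡14 → o
e(4): 19·4+23=99≡21 → v
m(12): 19·12+23=251≡17 → r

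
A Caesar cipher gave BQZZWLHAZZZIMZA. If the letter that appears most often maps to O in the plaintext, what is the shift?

11

The most frequent ciphertext letter is Z (appears 6 times).
Z is position 25; O is position 14.
Shift = 11.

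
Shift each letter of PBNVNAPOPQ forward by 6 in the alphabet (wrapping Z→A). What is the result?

VHTBTGVUVW

P(15): 15+6=21 → V
B(1): 1+6=7 → H
N(13): 13+6=19 → T
V(21): 21+6=27≡1 → B
N(13): 13+6=19 → T
A(0): 0+6=6 → G
P(15): 15+6=21 → V
O(14): 14+6=20 → U
P(15): 15+6=21 → V
Q(16): 16+6=22 → W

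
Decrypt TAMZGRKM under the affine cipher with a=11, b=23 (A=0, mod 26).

The inverse of 11 mod 26 is 19, since 11·19=209≡1. Apply D(y)=19·(y−23) mod 26:
T(19): 19·(19−23)=-76≡2 → C
A(0): 19·(0−23)=-437≡5 → F
M(12): 19·(12−23)=-209≡25 → Z
Z(25): 19·(25−23)=38≡12 → M
G(6): 19·(6−23)=-323≡15 → P
R(17): 19·(17−23)=-114≡16 → Q
K(10): 19·(10−23)=-247≡13 → N
M(12): 19·(12−23)=-209≡25 → Z

CFZMPQNZ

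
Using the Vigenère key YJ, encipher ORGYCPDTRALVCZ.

MAEHAYBCPJJEAI

Repeat the key across the message: YJYJYJYJYJYJYJ
O(14)+Y(24): 38≡12 → M
R(17)+J(9): 26≡0 → A
G(6)+Y(24): 30≡4 → E
Y(24)+J(9): 33≡7 → H
C(2)+Y(24): 26≡0 → A
P(15)+J(9): 24 → Y
D(3)+Y(24): 27≡1 → B
T(19)+J(9): 28≡2 → C
R(17)+Y(24): 41≡15 → P
A(0)+J(9): 9 → J
L(11)+Y(24): 35≡9 → J
V(21)+J(9): 30≡4 → E
C(2)+Y(24): 26≡0 → A
Z(25)+J(9): 34≡8 → I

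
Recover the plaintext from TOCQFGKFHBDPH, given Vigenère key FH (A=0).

Repeat the key across the ciphertext: FHFHFHFHFHFHF
T(19)−F(5): 14 → O
O(14)−H(7): 7 → H
C(2)−F(5): -3≡23 → X
Q(16)−H(7): 9 → J
F(5)−F(5): 0 → A
G(6)−H(7): -1≡25 → Z
K(10)−F(5): 5 → F
F(5)−H(7): -2≡24 → Y
H(7)−F(5): 2 → C
B(1)−H(7): -6≡20 → U
D(3)−F(5): -2≡24 → Y
P(15)−H(7): 8 → I
H(7)−F(5): 2 → C

OHXJAZFYCUYIC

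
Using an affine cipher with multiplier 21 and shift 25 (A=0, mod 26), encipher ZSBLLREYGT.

ENUWWSFJVI

Z(25): 21·25+25=550≡4 → E
S(18): 21·18+25=403≡13 → N
B(1): 21·1+25=46≡20 → U
L(11): 21·11+25=256≡22 → W
L(11): 21·11+25=256≡22 → W
R(17): 21·17+25=382≡18 → S
E(4): 21·4+25=109≡5 → F
Y(24): 21·24+25=529≡9 → J
G(6): 21·6+25=151≡21 → V
T(19): 21·19+25=424≡8 → I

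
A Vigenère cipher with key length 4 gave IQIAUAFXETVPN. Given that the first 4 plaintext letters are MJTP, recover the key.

Subtract each crib letter from the matching ciphertext letter (mod 26):
I(8)−M(12)=-4≡22 → W
Q(16)−J(9)=7 → H
I(8)−T(19)=-11≡15 → P
A(0)−P(15)=-15≡11 → L

WHPL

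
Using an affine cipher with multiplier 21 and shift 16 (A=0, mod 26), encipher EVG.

E(4): 21·4+16=100≡22 → W
V(21): 21·21+16=457≡15 → P
G(6): 21·6+16=142≡12 → M

WPM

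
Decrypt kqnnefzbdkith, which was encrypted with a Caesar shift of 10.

agdduvprtayjx

k(10): 10−10=0 → a
q(16): 16−10=6 → g
n(13): 13−10=3 → d
n(13): 13−10=3 → d
e(4): 4−10=-6≡20 → u
f(5): 5−10=-5≡21 → v
z(25): 25−10=15 → p
b(1): 1−10=-9≡17 → r
d(3): 3−10=-7≡19 → t
k(10): 10−10=0 → a
i(8): 8−10=-2≡24 → y
t(19): 19−10=9 → j
h(7): 7−10=-3≡23 → x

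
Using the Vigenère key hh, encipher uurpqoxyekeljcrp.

bbywxveflrlsqjyw

Repeat the key across the message: hhhhhhhhhhhhhhhh
u(20)+h(7): 27≡1 → b
u(20)+h(7): 27≡1 → b
r(17)+h(7): 24 → y
p(15)+h(7): 22 → w
q(16)+h(7): 23 → x
o(14)+h(7): 21 → v
x(23)+h(7): 30≡4 → e
y(24)+h(7): 31≡5 → f
e(4)+h(7): 11 → l
k(10)+h(7): 17 → r
e(4)+h(7): 11 → l
l(11)+h(7): 18 → s
j(9)+h(7): 16 → q
c(2)+h(7): 9 → j
r(17)+h(7): 24 → y
p(15)+h(7): 22 → w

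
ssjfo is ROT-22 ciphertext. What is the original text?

s(18): 18−22=-4≡22 → w
s(18): 18−22=-4≡22 → w
j(9): 9−22=-13≡13 → n
f(5): 5−22=-17≡9 → j
o(14): 14−22=-8≡18 → s

wwnjs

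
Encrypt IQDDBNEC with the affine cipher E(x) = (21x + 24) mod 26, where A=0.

KWJJTLEO

I(8): 21·8+24=192≡10 → K
Q(16): 21·16+24=360≡22 → W
D(3): 21·3+24=87≡9 → J
D(3): 21·3+24=87≡9 → J
B(1): 21·1+24=45≡19 → T
N(13): 21·13+24=297≡11 → L
E(4): 21·4+24=108≡4 → E
C(2): 21·2+24=66≡14 → O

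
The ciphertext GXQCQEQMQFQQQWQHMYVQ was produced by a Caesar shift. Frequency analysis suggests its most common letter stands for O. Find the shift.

The most frequent ciphertext letter is Q (appears 9 times).
Q is position 16; O is position 14.
Shift = 2.

2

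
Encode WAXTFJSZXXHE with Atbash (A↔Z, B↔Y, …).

DZCGUQHACCSV

W(22) → D(3)
A(0) → Z(25)
X(23) → C(2)
T(19) → G(6)
F(5) → U(20)
J(9) → Q(16)
S(18) → H(7)
Z(25) → A(0)
X(23) → C(2)
X(23) → C(2)
H(7) → S(18)
E(4) → V(21)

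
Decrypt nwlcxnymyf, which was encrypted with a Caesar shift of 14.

n(13): 13−14=-1≡25 → z
w(22): 22−14=8 → i
l(11): 11−14=-3≡23 → x
c(2): 2−14=-12≡14 → o
x(23): 23−14=9 → j
n(13): 13−14=-1≡25 → z
y(24): 24−14=10 → k
m(12): 12−14=-2≡24 → y
y(24): 24−14=10 → k
f(5): 5−14=-9≡17 → r

zixojzkykr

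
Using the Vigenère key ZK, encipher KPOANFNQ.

Repeat the key across the message: ZKZKZKZK
K(10)+Z(25): 35≡9 → J
P(15)+K(10): 25 → Z
O(14)+Z(25): 39≡13 → N
A(0)+K(10): 10 → K
N(13)+Z(25): 38≡12 → M
F(5)+K(10): 15 → P
N(13)+Z(25): 38≡12 → M
Q(16)+K(10): 26≡0 → A

JZNKMPMA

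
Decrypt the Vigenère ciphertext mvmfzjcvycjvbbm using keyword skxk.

Repeat the key across the ciphertext: skxkskxkskxkskx
m(12)−s(18): -6≡20 → u
v(21)−k(10): 11 → l
m(12)−x(23): -11≡15 → p
f(5)−k(10): -5≡21 → v
z(25)−s(18): 7 → h
j(9)−k(10): -1≡25 → z
c(2)−x(23): -21≡5 → f
v(21)−k(10): 11 → l
y(24)−s(18): 6 → g
c(2)−k(10): -8≡18 → s
j(9)−x(23): -14≡12 → m
v(21)−k(10): 11 → l
b(1)−s(18): -17≡9 → j
b(1)−k(10): -9≡17 → r
m(12)−x(23): -11≡15 → p

ulpvhzflgsmljrp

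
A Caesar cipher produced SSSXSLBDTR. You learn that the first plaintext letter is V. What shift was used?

23

From the crib: S(18)−V(21)=-3≡23, so the shift is 23.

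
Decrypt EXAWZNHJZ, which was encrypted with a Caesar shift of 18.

MFIEHVPRH

E(4): 4−18=-14≡12 → M
X(23): 23−18=5 → F
A(0): 0−18=-18≡8 → I
W(22): 22−18=4 → E
Z(25): 25−18=7 → H
N(13): 13−18=-5≡21 → V
H(7): 7−18=-11≡15 → P
J(9): 9−18=-9≡17 → R
Z(25): 25−18=7 → H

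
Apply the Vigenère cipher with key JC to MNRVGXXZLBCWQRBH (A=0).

Repeat the key across the message: JCJCJCJCJCJCJCJC
M(12)+J(9): 21 → V
N(13)+C(2): 15 → P
R(17)+J(9): 26≡0 → A
V(21)+C(2): 23 → X
G(6)+J(9): 15 → P
X(23)+C(2): 25 → Z
X(23)+J(9): 32≡6 → G
Z(25)+C(2): 27≡1 → B
L(11)+J(9): 20 → U
B(1)+C(2): 3 → D
C(2)+J(9): 11 → L
W(22)+C(2): 24 → Y
Q(16)+J(9): 25 → Z
R(17)+C(2): 19 → T
B(1)+J(9): 10 → K
H(7)+C(2): 9 → J

VPAXPZGBUDLYZTKJ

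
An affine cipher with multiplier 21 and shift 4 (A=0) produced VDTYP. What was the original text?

HVXWD

The inverse of 21 mod 26 is 5, since 21·5=105≡1. Apply D(y)=5·(y−4) mod 26:
V(21): 5·(21−4)=85≡7 → H
D(3): 5·(3−4)=-5≡21 → V
T(19): 5·(19−4)=75≡23 → X
Y(24): 5·(24−4)=100≡22 → W
P(15): 5·(15−4)=55≡3 → D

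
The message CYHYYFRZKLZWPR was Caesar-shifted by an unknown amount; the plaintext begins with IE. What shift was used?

From the crib: C(2)−I(8)=-6≡20, so the shift is 20.

20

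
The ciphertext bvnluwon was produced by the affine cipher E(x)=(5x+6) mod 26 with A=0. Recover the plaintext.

The inverse of 5 mod 26 is 21, since 5·21=105≡1. Apply D(y)=21·(y−6) mod 26:
b(1): 21·(1−6)=-105≡25 → z
v(21): 21·(21−6)=315≡3 → d
n(13): 21·(13−6)=147≡17 → r
l(11): 21·(11−6)=105≡1 → b
u(20): 21·(20−6)=294≡8 → i
w(22): 21·(22−6)=336≡24 → y
o(14): 21·(14−6)=168≡12 → m
n(13): 21·(13−6)=147≡17 → r

zdrbiymr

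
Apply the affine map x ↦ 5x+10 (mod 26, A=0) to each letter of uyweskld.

gaqewinz

u(20): 5·20+10=110≡6 → g
y(24): 5·24+10=130≡0 → a
w(22): 5·22+10=120≡16 → q
e(4): 5·4+10=30≡4 → e
s(18): 5·18+10=100≡22 → w
k(10): 5·10+10=60≡8 → i
l(11): 5·11+10=65≡13 → n
d(3): 5·3+10=25 → z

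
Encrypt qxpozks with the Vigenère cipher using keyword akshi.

qhhvhkc

Repeat the key across the message: akshiak
q(16)+a(0): 16 → q
x(23)+k(10): 33≡7 → h
p(15)+s(18): 33≡7 → h
o(14)+h(7): 21 → v
z(25)+i(8): 33≡7 → h
k(10)+a(0): 10 → k
s(18)+k(10): 28≡2 → c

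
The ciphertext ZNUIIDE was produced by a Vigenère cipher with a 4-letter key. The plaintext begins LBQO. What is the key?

Subtract each crib letter from the matching ciphertext letter (mod 26):
Z(25)−L(11)=14 → O
N(13)−B(1)=12 → M
U(20)−Q(16)=4 → E
I(8)−O(14)=-6≡20 → U

OMEU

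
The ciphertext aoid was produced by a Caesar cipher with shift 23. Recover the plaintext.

a(0): 0−23=-23≡3 → d
o(14): 14−23=-9≡17 → r
i(8): 8−23=-15≡11 → l
d(3): 3−23=-20≡6 → g

drlg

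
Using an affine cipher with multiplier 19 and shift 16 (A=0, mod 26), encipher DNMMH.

D(3): 19·3+16=73≡21 → V
N(13): 19·13+16=263≡3 → D
M(12): 19·12+16=244≡10 → K
M(12): 19·12+16=244≡10 → K
H(7): 19·7+16=149≡19 → T

VDKKT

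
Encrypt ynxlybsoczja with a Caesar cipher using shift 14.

y(24): 24+14=38≡12 → m
n(13): 13+14=27≡1 → b
x(23): 23+14=37≡11 → l
l(11): 11+14=25 → z
y(24): 24+14=38≡12 → m
b(1): 1+14=15 → p
s(18): 18+14=32≡6 → g
o(14): 14+14=28≡2 → c
c(2): 2+14=16 → q
z(25): 25+14=39≡13 → n
j(9): 9+14=23 → x
a(0): 0+14=14 → o

mblzmpgcqnxo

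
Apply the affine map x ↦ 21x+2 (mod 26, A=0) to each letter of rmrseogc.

r(17): 21·17+2=359≡21 → v
m(12): 21·12+2=254≡20 → u
r(17): 21·17+2=359≡21 → v
s(18): 21·18+2=380≡16 → q
e(4): 21·4+2=86≡8 → i
o(14): 21·14+2=296≡10 → k
g(6): 21·6+2=128≡24 → y
c(2): 21·2+2=44≡18 → s

vuvqikys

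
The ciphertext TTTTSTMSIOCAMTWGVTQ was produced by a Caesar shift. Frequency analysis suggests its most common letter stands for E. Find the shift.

15

The most frequent ciphertext letter is T (appears 7 times).
T is position 19; E is position 4.
Shift = 15.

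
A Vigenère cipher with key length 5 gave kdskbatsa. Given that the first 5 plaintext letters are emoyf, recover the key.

Subtract each crib letter from the matching ciphertext letter (mod 26):
k(10)−e(4)=6 → g
d(3)−m(12)=-9≡17 → r
s(18)−o(14)=4 → e
k(10)−y(24)=-14≡12 → m
b(1)−f(5)=-4≡22 → w

gremw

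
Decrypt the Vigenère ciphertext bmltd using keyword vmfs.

gagbi

Repeat the key across the ciphertext: vmfsv
b(1)−v(21): -20≡6 → g
m(12)−m(12): 0 → a
l(11)−f(5): 6 → g
t(19)−s(18): 1 → b
d(3)−v(21): -18≡8 → i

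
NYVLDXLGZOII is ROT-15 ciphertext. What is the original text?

YJGWOIWRKZTT

N(13): 13−15=-2≡24 → Y
Y(24): 24−15=9 → J
V(21): 21−15=6 → G
L(11): 11−15=-4≡22 → W
D(3): 3−15=-12≡14 → O
X(23): 23−15=8 → I
L(11): 11−15=-4≡22 → W
G(6): 6−15=-9≡17 → R
Z(25): 25−15=10 → K
O(14): 14−15=-1≡25 → Z
I(8): 8−15=-7≡19 → T
I(8): 8−15=-7≡19 → T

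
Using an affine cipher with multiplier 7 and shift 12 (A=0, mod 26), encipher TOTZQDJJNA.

PGPFUHXXZM

T(19): 7·19+12=145≡15 → P
O(14): 7·14+12=110≡6 → G
T(19): 7·19+12=145≡15 → P
Z(25): 7·25+12=187≡5 → F
Q(16): 7·16+12=124≡20 → U
D(3): 7·3+12=33≡7 → H
J(9): 7·9+12=75≡23 → X
J(9): 7·9+12=75≡23 → X
N(13): 7·13+12=103≡25 → Z
A(0): 7·0+12=12 → M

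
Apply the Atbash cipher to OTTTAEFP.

O(14) → L(11)
T(19) → G(6)
T(19) → G(6)
T(19) → G(6)
A(0) → Z(25)
E(4) → V(21)
F(5) → U(20)
P(15) → K(10)

LGGGZVUK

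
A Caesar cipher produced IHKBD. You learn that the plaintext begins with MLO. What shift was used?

22

From the crib: I(8)−M(12)=-4≡22, so the shift is 22.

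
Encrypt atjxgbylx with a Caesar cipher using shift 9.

jcsgpkhug

a(0): 0+9=9 → j
t(19): 19+9=28≡2 → c
j(9): 9+9=18 → s
x(23): 23+9=32≡6 → g
g(6): 6+9=15 → p
b(1): 1+9=10 → k
y(24): 24+9=33≡7 → h
l(11): 11+9=20 → u
x(23): 23+9=32≡6 → g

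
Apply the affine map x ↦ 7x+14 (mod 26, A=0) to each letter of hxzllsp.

lthnnkp

h(7): 7·7+14=63≡11 → l
x(23): 7·23+14=175≡19 → t
z(25): 7·25+14=189≡7 → h
l(11): 7·11+14=91≡13 → n
l(11): 7·11+14=91≡13 → n
s(18): 7·18+14=140≡10 → k
p(15): 7·15+14=119≡15 → p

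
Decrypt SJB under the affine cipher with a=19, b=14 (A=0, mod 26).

SXN

The inverse of 19 mod 26 is 11, since 19·11=209≡1. Apply D(y)=11·(y−14) mod 26:
S(18): 11·(18−14)=44≡18 → S
J(9): 11·(9−14)=-55≡23 → X
B(1): 11·(1−14)=-143≡13 → N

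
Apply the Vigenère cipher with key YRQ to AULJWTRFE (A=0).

Repeat the key across the message: YRQYRQYRQ
A(0)+Y(24): 24 → Y
U(20)+R(17): 37≡11 → L
L(11)+Q(16): 27≡1 → B
J(9)+Y(24): 33≡7 → H
W(22)+R(17): 39≡13 → N
T(19)+Q(16): 35≡9 → J
R(17)+Y(24): 41≡15 → P
F(5)+R(17): 22 → W
E(4)+Q(16): 20 → U

YLBHNJPWU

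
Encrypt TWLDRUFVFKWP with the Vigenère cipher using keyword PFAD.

IBLGGZFYUPWS

Repeat the key across the message: PFADPFADPFAD
T(19)+P(15): 34≡8 → I
W(22)+F(5): 27≡1 → B
L(11)+A(0): 11 → L
D(3)+D(3): 6 → G
R(17)+P(15): 32≡6 → G
U(20)+F(5): 25 → Z
F(5)+A(0): 5 → F
V(21)+D(3): 24 → Y
F(5)+P(15): 20 → U
K(10)+F(5): 15 → P
W(22)+A(0): 22 → W
P(15)+D(3): 18 → S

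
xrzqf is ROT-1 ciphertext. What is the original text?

x(23): 23−1=22 → w
r(17): 17−1=16 → q
z(25): 25−1=24 → y
q(16): 16−1=15 → p
f(5): 5−1=4 → e

wqype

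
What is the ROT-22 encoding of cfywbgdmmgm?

c(2): 2+22=24 → y
f(5): 5+22=27≡1 → b
y(24): 24+22=46≡20 → u
w(22): 22+22=44≡18 → s
b(1): 1+22=23 → x
g(6): 6+22=28≡2 → c
d(3): 3+22=25 → z
m(12): 12+22=34≡8 → i
m(12): 12+22=34≡8 → i
g(6): 6+22=28≡2 → c
m(12): 12+22=34≡8 → i

ybusxcziici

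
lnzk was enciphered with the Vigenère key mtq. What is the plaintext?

zujy

Repeat the key across the ciphertext: mtqm
l(11)−m(12): -1≡25 → z
n(13)−t(19): -6≡20 → u
z(25)−q(16): 9 → j
k(10)−m(12): -2≡24 → y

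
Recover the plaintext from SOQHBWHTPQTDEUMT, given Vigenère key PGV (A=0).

DIVSVBSNUBNIPORE

Repeat the key across the ciphertext: PGVPGVPGVPGVPGVP
S(18)−P(15): 3 → D
O(14)−G(6): 8 → I
Q(16)−V(21): -5≡21 → V
H(7)−P(15): -8≡18 → S
B(1)−G(6): -5≡21 → V
W(22)−V(21): 1 → B
H(7)−P(15): -8≡18 → S
T(19)−G(6): 13 → N
P(15)−V(21): -6≡20 → U
Q(16)−P(15): 1 → B
T(19)−G(6): 13 → N
D(3)−V(21): -18≡8 → I
E(4)−P(15): -11≡15 → P
U(20)−G(6): 14 → O
M(12)−V(21): -9≡17 → R
T(19)−P(15): 4 → E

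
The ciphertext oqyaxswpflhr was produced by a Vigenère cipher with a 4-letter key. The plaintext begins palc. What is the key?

zqny

Subtract each crib letter from the matching ciphertext letter (mod 26):
o(14)−p(15)=-1≡25 → z
q(16)−a(0)=16 → q
y(24)−l(11)=13 → n
a(0)−c(2)=-2≡24 → y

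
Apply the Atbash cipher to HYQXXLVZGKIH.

SBJCCOEATPRS

H(7) → S(18)
Y(24) → B(1)
Q(16) → J(9)
X(23) → C(2)
X(23) → C(2)
L(11) → O(14)
V(21) → E(4)
Z(25) → A(0)
G(6) → T(19)
K(10) → P(15)
I(8) → R(17)
H(7) → S(18)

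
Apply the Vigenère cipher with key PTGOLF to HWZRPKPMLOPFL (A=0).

Repeat the key across the message: PTGOLFPTGOLFP
H(7)+P(15): 22 → W
W(22)+T(19): 41≡15 → P
Z(25)+G(6): 31≡5 → F
R(17)+O(14): 31≡5 → F
P(15)+L(11): 26≡0 → A
K(10)+F(5): 15 → P
P(15)+P(15): 30≡4 → E
M(12)+T(19): 31≡5 → F
L(11)+G(6): 17 → R
O(14)+O(14): 28≡2 → C
P(15)+L(11): 26≡0 → A
F(5)+F(5): 10 → K
L(11)+P(15): 26≡0 → A

WPFFAPEFRCAKA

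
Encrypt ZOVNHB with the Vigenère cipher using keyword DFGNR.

Repeat the key across the message: DFGNRD
Z(25)+D(3): 28≡2 → C
O(14)+F(5): 19 → T
V(21)+G(6): 27≡1 → B
N(13)+N(13): 26≡0 → A
H(7)+R(17): 24 → Y
B(1)+D(3): 4 → E

CTBAYE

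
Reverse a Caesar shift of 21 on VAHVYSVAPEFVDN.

AFMADXAFUJKAIS

V(21): 21−21=0 → A
A(0): 0−21=-21≡5 → F
H(7): 7−21=-14≡12 → M
V(21): 21−21=0 → A
Y(24): 24−21=3 → D
S(18): 18−21=-3≡23 → X
V(21): 21−21=0 → A
A(0): 0−21=-21≡5 → F
P(15): 15−21=-6≡20 → U
E(4): 4−21=-17≡9 → J
F(5): 5−21=-16≡10 → K
V(21): 21−21=0 → A
D(3): 3−21=-18≡8 → I
N(13): 13−21=-8≡18 → S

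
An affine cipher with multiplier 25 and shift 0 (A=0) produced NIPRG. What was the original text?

NSLJU

The inverse of 25 mod 26 is 25, since 25·25=625≡1. Apply D(y)=25·(y−0) mod 26:
N(13): 25·(13−0)=325≡13 → N
I(8): 25·(8−0)=200≡18 → S
P(15): 25·(15−0)=375≡11 → L
R(17): 25·(17−0)=425≡9 → J
G(6): 25·(6−0)=150≡20 → U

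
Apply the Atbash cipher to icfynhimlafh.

i(8) → r(17)
c(2) → x(23)
f(5) → u(20)
y(24) → b(1)
n(13) → m(12)
h(7) → s(18)
i(8) → r(17)
m(12) → n(13)
l(11) → o(14)
a(0) → z(25)
f(5) → u(20)
h(7) → s(18)

rxubmsrnozus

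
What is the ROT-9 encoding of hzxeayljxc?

qignjhusgl

h(7): 7+9=16 → q
z(25): 25+9=34≡8 → i
x(23): 23+9=32≡6 → g
e(4): 4+9=13 → n
a(0): 0+9=9 → j
y(24): 24+9=33≡7 → h
l(11): 11+9=20 → u
j(9): 9+9=18 → s
x(23): 23+9=32≡6 → g
c(2): 2+9=11 → l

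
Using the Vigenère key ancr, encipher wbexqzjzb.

wogoqmlqb

Repeat the key across the message: ancrancra
w(22)+a(0): 22 → w
b(1)+n(13): 14 → o
e(4)+c(2): 6 → g
x(23)+r(17): 40≡14 → o
q(16)+a(0): 16 → q
z(25)+n(13): 38≡12 → m
j(9)+c(2): 11 → l
z(25)+r(17): 42≡16 → q
b(1)+a(0): 1 → b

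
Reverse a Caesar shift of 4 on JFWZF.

FBSVB

J(9): 9−4=5 → F
F(5): 5−4=1 → B
W(22): 22−4=18 → S
Z(25): 25−4=21 → V
F(5): 5−4=1 → B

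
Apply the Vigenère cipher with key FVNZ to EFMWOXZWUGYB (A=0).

Repeat the key across the message: FVNZFVNZFVNZ
E(4)+F(5): 9 → J
F(5)+V(21): 26≡0 → A
M(12)+N(13): 25 → Z
W(22)+Z(25): 47≡21 → V
O(14)+F(5): 19 → T
X(23)+V(21): 44≡18 → S
Z(25)+N(13): 38≡12 → M
W(22)+Z(25): 47≡21 → V
U(20)+F(5): 25 → Z
G(6)+V(21): 27≡1 → B
Y(24)+N(13): 37≡11 → L
B(1)+Z(25): 26≡0 → A

JAZVTSMVZBLA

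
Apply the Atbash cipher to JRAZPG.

QIZAKT

J(9) → Q(16)
R(17) → I(8)
A(0) → Z(25)
Z(25) → A(0)
P(15) → K(10)
G(6) → T(19)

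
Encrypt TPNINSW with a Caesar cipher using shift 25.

SOMHMRV

T(19): 19+25=44≡18 → S
P(15): 15+25=40≡14 → O
N(13): 13+25=38≡12 → M
I(8): 8+25=33≡7 → H
N(13): 13+25=38≡12 → M
S(18): 18+25=43≡17 → R
W(22): 22+25=47≡21 → V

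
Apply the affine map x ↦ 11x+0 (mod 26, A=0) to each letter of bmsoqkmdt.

b(1): 11·1+0=11 → l
m(12): 11·12+0=132≡2 → c
s(18): 11·18+0=198≡16 → q
o(14): 11·14+0=154≡24 → y
q(16): 11·16+0=176≡20 → u
k(10): 11·10+0=110≡6 → g
m(12): 11·12+0=132≡2 → c
d(3): 11·3+0=33≡7 → h
t(19): 11·19+0=209≡1 → b

lcqyugchb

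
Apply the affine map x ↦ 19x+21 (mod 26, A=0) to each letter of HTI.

H(7): 19·7+21=154≡24 → Y
T(19): 19·19+21=382≡18 → S
I(8): 19·8+21=173≡17 → R

YSR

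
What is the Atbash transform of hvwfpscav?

h(7) → s(18)
v(21) → e(4)
w(22) → d(3)
f(5) → u(20)
p(15) → k(10)
s(18) → h(7)
c(2) → x(23)
a(0) → z(25)
v(21) → e(4)

sedukhxze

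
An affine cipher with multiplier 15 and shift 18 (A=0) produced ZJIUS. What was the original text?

XPIOA

The inverse of 15 mod 26 is 7, since 15·7=105≡1. Apply D(y)=7·(y−18) mod 26:
Z(25): 7·(25−18)=49≡23 → X
J(9): 7·(9−18)=-63≡15 → P
I(8): 7·(8−18)=-70≡8 → I
U(20): 7·(20−18)=14 → O
S(18): 7·(18−18)=0 → A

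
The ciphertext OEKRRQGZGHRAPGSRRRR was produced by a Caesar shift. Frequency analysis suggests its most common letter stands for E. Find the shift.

The most frequent ciphertext letter is R (appears 7 times).
R is position 17; E is position 4.
Shift = 13.

13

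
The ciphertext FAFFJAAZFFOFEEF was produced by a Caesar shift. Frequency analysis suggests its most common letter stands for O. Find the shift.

17

The most frequent ciphertext letter is F (appears 7 times).
F is position 5; O is position 14.
Shift = -9≡17.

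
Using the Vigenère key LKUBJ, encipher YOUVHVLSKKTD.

JYOWQGVMLTEN

Repeat the key across the message: LKUBJLKUBJLK
Y(24)+L(11): 35≡9 → J
O(14)+K(10): 24 → Y
U(20)+U(20): 40≡14 → O
V(21)+B(1): 22 → W
H(7)+J(9): 16 → Q
V(21)+L(11): 32≡6 → G
L(11)+K(10): 21 → V
S(18)+U(20): 38≡12 → M
K(10)+B(1): 11 → L
K(10)+J(9): 19 → T
T(19)+L(11): 30≡4 → E
D(3)+K(10): 13 → N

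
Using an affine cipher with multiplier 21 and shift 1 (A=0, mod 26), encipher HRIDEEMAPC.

H(7): 21·7+1=148≡18 → S
R(17): 21·17+1=358≡20 → U
I(8): 21·8+1=169≡13 → N
D(3): 21·3+1=64≡12 → M
E(4): 21·4+1=85≡7 → H
E(4): 21·4+1=85≡7 → H
M(12): 21·12+1=253≡19 → T
A(0): 21·0+1=1 → B
P(15): 21·15+1=316≡4 → E
C(2): 21·2+1=43≡17 → R

SUNMHHTBER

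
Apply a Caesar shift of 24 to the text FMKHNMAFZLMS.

F(5): 5+24=29≡3 → D
M(12): 12+24=36≡10 → K
K(10): 10+24=34≡8 → I
H(7): 7+24=31≡5 → F
N(13): 13+24=37≡11 → L
M(12): 12+24=36≡10 → K
A(0): 0+24=24 → Y
F(5): 5+24=29≡3 → D
Z(25): 25+24=49≡23 → X
L(11): 11+24=35≡9 → J
M(12): 12+24=36≡10 → K
S(18): 18+24=42≡16 → Q

DKIFLKYDXJKQ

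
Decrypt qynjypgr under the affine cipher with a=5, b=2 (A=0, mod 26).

The inverse of 5 mod 26 is 21, since 5·21=105≡1. Apply D(y)=21·(y−2) mod 26:
q(16): 21·(16−2)=294≡8 → i
y(24): 21·(24−2)=462≡20 → u
n(13): 21·(13−2)=231≡23 → x
j(9): 21·(9−2)=147≡17 → r
y(24): 21·(24−2)=462≡20 → u
p(15): 21·(15−2)=273≡13 → n
g(6): 21·(6−2)=84≡6 → g
r(17): 21·(17−2)=315≡3 → d

iuxrungd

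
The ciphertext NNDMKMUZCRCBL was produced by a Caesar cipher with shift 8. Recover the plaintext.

N(13): 13−8=5 → F
N(13): 13−8=5 → F
D(3): 3−8=-5≡21 → V
M(12): 12−8=4 → E
K(10): 10−8=2 → C
M(12): 12−8=4 → E
U(20): 20−8=12 → M
Z(25): 25−8=17 → R
C(2): 2−8=-6≡20 → U
R(17): 17−8=9 → J
C(2): 2−8=-6≡20 → U
B(1): 1−8=-7≡19 → T
L(11): 11−8=3 → D

FFVECEMRUJUTD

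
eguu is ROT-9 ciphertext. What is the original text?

e(4): 4−9=-5≡21 → v
g(6): 6−9=-3≡23 → x
u(20): 20−9=11 → l
u(20): 20−9=11 → l

vxll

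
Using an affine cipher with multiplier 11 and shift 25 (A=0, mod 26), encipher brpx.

keis

b(1): 11·1+25=36≡10 → k
r(17): 11·17+25=212≡4 → e
p(15): 11·15+25=190≡8 → i
x(23): 11·23+25=278≡18 → s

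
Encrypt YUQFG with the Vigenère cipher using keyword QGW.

OAMVM

Repeat the key across the message: QGWQG
Y(24)+Q(16): 40≡14 → O
U(20)+G(6): 26≡0 → A
Q(16)+W(22): 38≡12 → M
F(5)+Q(16): 21 → V
G(6)+G(6): 12 → M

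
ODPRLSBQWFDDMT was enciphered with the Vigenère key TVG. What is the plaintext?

VIJYQMIVQMIXTY

Repeat the key across the ciphertext: TVGTVGTVGTVGTV
O(14)−T(19): -5≡21 → V
D(3)−V(21): -18≡8 → I
P(15)−G(6): 9 → J
R(17)−T(19): -2≡24 → Y
L(11)−V(21): -10≡16 → Q
S(18)−G(6): 12 → M
B(1)−T(19): -18≡8 → I
Q(16)−V(21): -5≡21 → V
W(22)−G(6): 16 → Q
F(5)−T(19): -14≡12 → M
D(3)−V(21): -18≡8 → I
D(3)−G(6): -3≡23 → X
M(12)−T(19): -7≡19 → T
T(19)−V(21): -2≡24 → Y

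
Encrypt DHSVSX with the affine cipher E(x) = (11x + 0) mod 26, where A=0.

HZQXQT

D(3): 11·3+0=33≡7 → H
H(7): 11·7+0=77≡25 → Z
S(18): 11·18+0=198≡16 → Q
V(21): 11·21+0=231≡23 → X
S(18): 11·18+0=198≡16 → Q
X(23): 11·23+0=253≡19 → T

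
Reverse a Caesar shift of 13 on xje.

x(23): 23−13=10 → k
j(9): 9−13=-4≡22 → w
e(4): 4−13=-9≡17 → r

kwr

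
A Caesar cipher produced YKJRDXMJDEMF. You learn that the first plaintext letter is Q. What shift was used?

From the crib: Y(24)−Q(16)=8, so the shift is 8.

8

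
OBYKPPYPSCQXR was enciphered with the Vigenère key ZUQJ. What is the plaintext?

PHIBQVIGTIAOS

Repeat the key across the ciphertext: ZUQJZUQJZUQJZ
O(14)−Z(25): -11≡15 → P
B(1)−U(20): -19≡7 → H
Y(24)−Q(16): 8 → I
K(10)−J(9): 1 → B
P(15)−Z(25): -10≡16 → Q
P(15)−U(20): -5≡21 → V
Y(24)−Q(16): 8 → I
P(15)−J(9): 6 → G
S(18)−Z(25): -7≡19 → T
C(2)−U(20): -18≡8 → I
Q(16)−Q(16): 0 → A
X(23)−J(9): 14 → O
R(17)−Z(25): -8≡18 → S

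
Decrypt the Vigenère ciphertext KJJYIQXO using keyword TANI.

Repeat the key across the ciphertext: TANITANI
K(10)−T(19): -9≡17 → R
J(9)−A(0): 9 → J
J(9)−N(13): -4≡22 → W
Y(24)−I(8): 16 → Q
I(8)−T(19): -11≡15 → P
Q(16)−A(0): 16 → Q
X(23)−N(13): 10 → K
O(14)−I(8): 6 → G

RJWQPQKG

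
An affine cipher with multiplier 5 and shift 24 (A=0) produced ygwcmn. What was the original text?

amkgid

The inverse of 5 mod 26 is 21, since 5·21=105≡1. Apply D(y)=21·(y−24) mod 26:
y(24): 21·(24−24)=0 → a
g(6): 21·(6−24)=-378≡12 → m
w(22): 21·(22−24)=-42≡10 → k
c(2): 21·(2−24)=-462≡6 → g
m(12): 21·(12−24)=-252≡8 → i
n(13): 21·(13−24)=-231≡3 → d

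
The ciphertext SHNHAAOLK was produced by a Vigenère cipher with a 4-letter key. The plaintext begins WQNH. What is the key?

WRAA

Subtract each crib letter from the matching ciphertext letter (mod 26):
S(18)−W(22)=-4≡22 → W
H(7)−Q(16)=-9≡17 → R
N(13)−N(13)=0 → A
H(7)−H(7)=0 → A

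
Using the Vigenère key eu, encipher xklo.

bepi

Repeat the key across the message: eueu
x(23)+e(4): 27≡1 → b
k(10)+u(20): 30≡4 → e
l(11)+e(4): 15 → p
o(14)+u(20): 34≡8 → i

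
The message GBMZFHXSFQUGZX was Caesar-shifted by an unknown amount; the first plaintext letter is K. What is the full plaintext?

KFQDJLBWJUYKDB

From the crib: G(6)−K(10)=-4≡22, so the shift is 22.
Subtract 22 from each ciphertext letter:
G(6): 6−22=-16≡10 → K
B(1): 1−22=-21≡5 → F
M(12): 12−22=-10≡16 → Q
Z(25): 25−22=3 → D
F(5): 5−22=-17≡9 → J
H(7): 7−22=-15≡11 → L
X(23): 23−22=1 → B
S(18): 18−22=-4≡22 → W
F(5): 5−22=-17≡9 → J
Q(16): 16−22=-6≡20 → U
U(20): 20−22=-2≡24 → Y
G(6): 6−22=-16≡10 → K
Z(25): 25−22=3 → D
X(23): 23−22=1 → B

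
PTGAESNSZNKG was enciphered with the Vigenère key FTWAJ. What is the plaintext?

KAKAVNUWZEFN

Repeat the key across the ciphertext: FTWAJFTWAJFT
P(15)−F(5): 10 → K
T(19)−T(19): 0 → A
G(6)−W(22): -16≡10 → K
A(0)−A(0): 0 → A
E(4)−J(9): -5≡21 → V
S(18)−F(5): 13 → N
N(13)−T(19): -6≡20 → U
S(18)−W(22): -4≡22 → W
Z(25)−A(0): 25 → Z
N(13)−J(9): 4 → E
K(10)−F(5): 5 → F
G(6)−T(19): -13≡13 → N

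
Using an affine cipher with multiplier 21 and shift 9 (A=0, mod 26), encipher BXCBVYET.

EYZEITPS

B(1): 21·1+9=30≡4 → E
X(23): 21·23+9=492≡24 → Y
C(2): 21·2+9=51≡25 → Z
B(1): 21·1+9=30≡4 → E
V(21): 21·21+9=450≡8 → I
Y(24): 21·24+9=513≡19 → T
E(4): 21·4+9=93≡15 → P
T(19): 21·19+9=408≡18 → S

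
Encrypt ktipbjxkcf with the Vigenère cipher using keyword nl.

Repeat the key across the message: nlnlnlnlnl
k(10)+n(13): 23 → x
t(19)+l(11): 30≡4 → e
i(8)+n(13): 21 → v
p(15)+l(11): 26≡0 → a
b(1)+n(13): 14 → o
j(9)+l(11): 20 → u
x(23)+n(13): 36≡10 → k
k(10)+l(11): 21 → v
c(2)+n(13): 15 → p
f(5)+l(11): 16 → q

xevaoukvpq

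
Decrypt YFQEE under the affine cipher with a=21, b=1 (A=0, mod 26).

The inverse of 21 mod 26 is 5, since 21·5=105≡1. Apply D(y)=5·(y−1) mod 26:
Y(24): 5·(24−1)=115≡11 → L
F(5): 5·(5−1)=20 → U
Q(16): 5·(16−1)=75≡23 → X
E(4): 5·(4−1)=15 → P
E(4): 5·(4−1)=15 → P

LUXPP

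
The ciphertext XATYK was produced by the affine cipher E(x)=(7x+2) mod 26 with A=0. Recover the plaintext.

The inverse of 7 mod 26 is 15, since 7·15=105≡1. Apply D(y)=15·(y−2) mod 26:
X(23): 15·(23−2)=315≡3 → D
A(0): 15·(0−2)=-30≡22 → W
T(19): 15·(19−2)=255≡21 → V
Y(24): 15·(24−2)=330≡18 → S
K(10): 15·(10−2)=120≡16 → Q

DWVSQ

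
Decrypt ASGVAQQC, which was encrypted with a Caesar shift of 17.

JBPEJZZL

A(0): 0−17=-17≡9 → J
S(18): 18−17=1 → B
G(6): 6−17=-11≡15 → P
V(21): 21−17=4 → E
A(0): 0−17=-17≡9 → J
Q(16): 16−17=-1≡25 → Z
Q(16): 16−17=-1≡25 → Z
C(2): 2−17=-15≡11 → L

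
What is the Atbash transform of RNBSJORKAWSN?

R(17) → I(8)
N(13) → M(12)
B(1) → Y(24)
S(18) → H(7)
J(9) → Q(16)
O(14) → L(11)
R(17) → I(8)
K(10) → P(15)
A(0) → Z(25)
W(22) → D(3)
S(18) → H(7)
N(13) → M(12)

IMYHQLIPZDHM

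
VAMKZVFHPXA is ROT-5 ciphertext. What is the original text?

QVHFUQACKSV

V(21): 21−5=16 → Q
A(0): 0−5=-5≡21 → V
M(12): 12−5=7 → H
K(10): 10−5=5 → F
Z(25): 25−5=20 → U
V(21): 21−5=16 → Q
F(5): 5−5=0 → A
H(7): 7−5=2 → C
P(15): 15−5=10 → K
X(23): 23−5=18 → S
A(0): 0−5=-5≡21 → V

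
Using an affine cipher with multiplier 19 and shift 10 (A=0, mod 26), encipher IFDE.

GBPI

I(8): 19·8+10=162≡6 → G
F(5): 19·5+10=105≡1 → B
D(3): 19·3+10=67≡15 → P
E(4): 19·4+10=86≡8 → I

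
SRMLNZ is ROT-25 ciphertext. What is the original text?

TSNMOA

S(18): 18−25=-7≡19 → T
R(17): 17−25=-8≡18 → S
M(12): 12−25=-13≡13 → N
L(11): 11−25=-14≡12 → M
N(13): 13−25=-12≡14 → O
Z(25): 25−25=0 → A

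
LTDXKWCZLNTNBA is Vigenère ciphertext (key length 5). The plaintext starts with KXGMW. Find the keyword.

BWXLO

Subtract each crib letter from the matching ciphertext letter (mod 26):
L(11)−K(10)=1 → B
T(19)−X(23)=-4≡22 → W
D(3)−G(6)=-3≡23 → X
X(23)−M(12)=11 → L
K(10)−W(22)=-12≡14 → O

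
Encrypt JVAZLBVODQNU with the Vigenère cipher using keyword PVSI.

Repeat the key across the message: PVSIPVSIPVSI
J(9)+P(15): 24 → Y
V(21)+V(21): 42≡16 → Q
A(0)+S(18): 18 → S
Z(25)+I(8): 33≡7 → H
L(11)+P(15): 26≡0 → A
B(1)+V(21): 22 → W
V(21)+S(18): 39≡13 → N
O(14)+I(8): 22 → W
D(3)+P(15): 18 → S
Q(16)+V(21): 37≡11 → L
N(13)+S(18): 31≡5 → F
U(20)+I(8): 28≡2 → C

YQSHAWNWSLFC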